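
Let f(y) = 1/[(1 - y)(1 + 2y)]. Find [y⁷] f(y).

Partial fractions give a closed form: a_n = (1/3)·1^n + (2/3)·(-2)^n.
At n = 7: a_7 = -85.

-85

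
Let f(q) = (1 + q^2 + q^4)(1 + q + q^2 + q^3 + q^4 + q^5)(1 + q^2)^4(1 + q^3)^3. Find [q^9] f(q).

(1 + q^2 + q^4) has coefficients 1,0,1,0,1 for degrees 0…4.
(1 + q + q^2 + q^3 + q^4 + q^5) has coefficients 1,1,1,1,1,1,0,0,0,0 for degrees 0…9.
Multiplying by (1 + q^2)^4 gives running coefficients 1,1,5,5,11,11,14,14,11,11 for degrees 0…9.
Finally multiplying by (1 + q^3)^3, the product of all factors after the first has coefficients 1,1,5,8,14,26,32,50,59,69 for degrees 0…9.
[q^9] = 1·69 + 1·50 + 1·26 = 145.

145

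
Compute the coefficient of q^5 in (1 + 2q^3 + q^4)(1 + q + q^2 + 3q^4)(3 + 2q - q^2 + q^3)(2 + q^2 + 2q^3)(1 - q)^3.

-48

(1 + 2q^3 + q^4) has coefficients 1,0,0,2,1 for degrees 0…4.
(1 + q + q^2 + 3q^4) has coefficients 1,1,1,0,3,0 for degrees 0…5.
Multiplying by (3 + 2q - q^2 + q^3) gives running coefficients 3,5,4,2,9,7 for degrees 0…5.
Multiplying by (2 + q^2 + 2q^3) gives running coefficients 6,10,11,15,32,24 for degrees 0…5.
Finally multiplying by (1 - q)^3, the product of all factors after the first has coefficients 6,-8,-1,6,10,-38 for degrees 0…5.
[q^5] = 1·(-38) + 2·(-1) + 1·(-8) = -48.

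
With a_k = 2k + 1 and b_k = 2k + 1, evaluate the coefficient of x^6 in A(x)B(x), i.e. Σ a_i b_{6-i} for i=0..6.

231

The convolution is the t^6 coefficient of A(t)B(t).
Σ = 1·13 + 3·11 + 5·9 + 7·7 + 9·5 + 11·3 + 13·1 = 231.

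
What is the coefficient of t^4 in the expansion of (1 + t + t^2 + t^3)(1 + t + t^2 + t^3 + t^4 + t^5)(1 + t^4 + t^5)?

(1 + t + t^2 + t^3) has coefficients 1,1,1,1 for degrees 0…3.
(1 + t + t^2 + t^3 + t^4 + t^5) has coefficients 1,1,1,1,1 for degrees 0…4.
Finally multiplying by (1 + t^4 + t^5), the product of all factors after the first has coefficients 1,1,1,1,2 for degrees 0…4.
[t^4] = 1·2 + 1·1 + 1·1 + 1·1 = 5.

5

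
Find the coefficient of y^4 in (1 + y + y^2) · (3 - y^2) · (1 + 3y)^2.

11

(1 + y + y^2) has coefficients 1,1,1 for degrees 0…2.
(3 - y^2) has coefficients 3,0,-1,0,0 for degrees 0…4.
Finally multiplying by (1 + 3y)^2, the product of all factors after the first has coefficients 3,18,26,-6,-9 for degrees 0…4.
[y^4] = 1·(-9) + 1·(-6) + 1·26 = 11.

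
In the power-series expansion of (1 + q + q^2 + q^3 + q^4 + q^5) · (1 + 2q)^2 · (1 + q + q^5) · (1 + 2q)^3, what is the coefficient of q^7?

(1 + q + q^2 + q^3 + q^4 + q^5) has coefficients 1,1,1,1,1,1 for degrees 0…5.
(1 + 2q)^2 has coefficients 1,4,4,0,0,0,0,0 for degrees 0…7.
Multiplying by (1 + q + q^5) gives running coefficients 1,5,8,4,0,1,4,4 for degrees 0…7.
Finally multiplying by (1 + 2q)^3, the product of all factors after the first has coefficients 1,11,50,120,160,113,42,40 for degrees 0…7.
[q^7] = 1·40 + 1·42 + 1·113 + 1·160 + 1·120 + 1·50 = 525.

525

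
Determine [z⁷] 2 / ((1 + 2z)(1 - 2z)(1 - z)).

170

Partial fractions give a closed form: a_n = (2/3)·(-2)^n + (2)·2^n + (-2/3)·1^n.
At n = 7: a_7 = 170.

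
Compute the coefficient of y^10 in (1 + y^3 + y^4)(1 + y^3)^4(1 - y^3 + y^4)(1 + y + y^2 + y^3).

(1 + y^3 + y^4) has coefficients 1,0,0,1,1 for degrees 0…4.
(1 + y^3)^4 has coefficients 1,0,0,4,0,0,6,0,0,4,0 for degrees 0…10.
Multiplying by (1 - y^3 + y^4) gives running coefficients 1,0,0,3,1,0,2,4,0,-2,6 for degrees 0…10.
Finally multiplying by (1 + y + y^2 + y^3), the product of all factors after the first has coefficients 1,1,1,4,4,4,6,7,6,4,8 for degrees 0…10.
[y^10] = 1·8 + 1·7 + 1·6 = 21.

21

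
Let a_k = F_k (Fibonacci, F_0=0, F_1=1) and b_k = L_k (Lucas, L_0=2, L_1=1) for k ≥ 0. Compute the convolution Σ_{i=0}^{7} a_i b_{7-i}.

Write out a_i and b_{7-i} for i = 0,…,7 and sum the products.
Σ = 0·29 + 1·18 + 1·11 + 2·7 + 3·4 + 5·3 + 8·1 + 13·2 = 104.

104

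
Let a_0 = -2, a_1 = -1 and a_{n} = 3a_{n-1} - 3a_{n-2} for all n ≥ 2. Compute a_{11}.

The ordinary generating function has denominator 1 - 3y + 3y^2.
Iterating the recurrence: a_0,…,a_{11} = -2, -1, 3, 12, 27, 45, 54, 27, -81, -324, -729, -1215.

-1215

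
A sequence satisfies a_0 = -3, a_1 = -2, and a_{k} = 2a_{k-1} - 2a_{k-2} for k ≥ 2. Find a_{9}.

The ordinary generating function has denominator 1 - 2t + 2t^2.
Iterating the recurrence: a_0,…,a_{9} = -3, -2, 2, 8, 12, 8, -8, -32, -48, -32.

-32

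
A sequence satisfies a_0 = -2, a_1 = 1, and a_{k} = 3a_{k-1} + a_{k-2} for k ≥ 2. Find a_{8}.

The ordinary generating function has denominator 1 - 3z - z^2.
Iterating the recurrence: a_0,…,a_{8} = -2, 1, 1, 4, 13, 43, 142, 469, 1549.

1549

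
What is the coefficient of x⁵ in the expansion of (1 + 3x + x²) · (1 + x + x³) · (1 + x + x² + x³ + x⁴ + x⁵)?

(1 + 3x + x²) has coefficients 1,3,1 for degrees 0…2.
(1 + x + x³) has coefficients 1,1,0,1,0,0 for degrees 0…5.
Finally multiplying by (1 + x + x² + x³ + x⁴ + x⁵), the product of all factors after the first has coefficients 1,2,2,3,3,3 for degrees 0…5.
[x⁵] = 1·3 + 3·3 + 1·3 = 15.

15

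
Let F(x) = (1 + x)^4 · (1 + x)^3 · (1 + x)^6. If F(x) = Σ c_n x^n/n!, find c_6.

1235520

The EGF product rule gives c_6 = Σ_{k_1+k_2+k_3=6} C(6; k_1,k_2,k_3) · ∏ g_i(k_i), where (1+x)^4 gives the falling factorial (4)_k; (1+x)^3 gives the falling factorial (3)_k; (1+x)^6 gives the falling factorial (6)_k.
g_1(k) for k = 0…6: 1, 4, 12, 24, 24, 0, 0.
g_2(k) for k = 0…6: 1, 3, 6, 6, 0, 0, 0.
g_3(k) for k = 0…6: 1, 6, 30, 120, 360, 720, 720.
First combine the last two factors: h(k) = Σ_j C(k,j)·g_2(j)·g_3(k−j) for k = 0…6: 1, 9, 72, 504, 3024, 15120, 60480.
c_6 = Σ_k C(6,k)·g_1(k)·h(6−k) = 1·1·60480 + 6·4·15120 + 15·12·3024 + 20·24·504 + 15·24·72 = 60480 + 362880 + 544320 + 241920 + 25920 = 1235520.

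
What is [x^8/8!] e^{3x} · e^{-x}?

The EGF product rule gives c_8 = Σ_{k_1+k_2=8} C(8; k_1,k_2) · ∏ g_i(k_i), where e^{3x} gives (3)^k; e^{-x} gives (-1)^k.
g_1(k) for k = 0…8: 1, 3, 9, 27, 81, 243, 729, 2187, 6561.
g_2(k) for k = 0…8: 1, -1, 1, -1, 1, -1, 1, -1, 1.
c_8 = Σ_k C(8,k)·g_1(k)·g_2(8−k) = 1·1·1 + 8·3·(-1) + 28·9·1 + 56·27·(-1) + 70·81·1 + 56·243·(-1) + 28·729·1 + 8·2187·(-1) + 1·6561·1 = 1 − 24 + 252 − 1512 + 5670 − 13608 + 20412 − 17496 + 6561 = 256.

256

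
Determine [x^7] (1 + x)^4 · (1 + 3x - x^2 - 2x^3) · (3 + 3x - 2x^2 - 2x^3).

-5

(1 + x)^4 has coefficients 1,4,6,4,1 for degrees 0…4.
(1 + 3x - x^2 - 2x^3) has coefficients 1,3,-1,-2,0,0,0,0 for degrees 0…7.
Finally multiplying by (3 + 3x - 2x^2 - 2x^3), the product of all factors after the first has coefficients 3,12,4,-17,-10,6,4,0 for degrees 0…7.
[x^7] = 1·0 + 4·4 + 6·6 + 4·(-10) + 1·(-17) = -5.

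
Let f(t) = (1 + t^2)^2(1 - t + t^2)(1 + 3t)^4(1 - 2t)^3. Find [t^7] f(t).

(1 + t^2)^2 has coefficients 1,0,2,0,1 for degrees 0…4.
(1 - t + t^2) has coefficients 1,-1,1,0,0,0,0,0 for degrees 0…7.
Multiplying by (1 + 3t)^4 gives running coefficients 1,11,43,66,27,27,81,0 for degrees 0…7.
Finally multiplying by (1 - 2t)^3, the product of all factors after the first has coefficients 1,5,-11,-68,59,313,-285,-378 for degrees 0…7.
[t^7] = 1·(-378) + 2·313 + 1·(-68) = 180.

180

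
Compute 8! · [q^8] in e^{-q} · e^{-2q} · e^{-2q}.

The EGF product rule gives c_8 = Σ_{k_1+k_2+k_3=8} C(8; k_1,k_2,k_3) · ∏ g_i(k_i), where e^{-q} gives (-1)^k; e^{-2q} gives (-2)^k; e^{-2q} gives (-2)^k.
g_1(k) for k = 0…8: 1, -1, 1, -1, 1, -1, 1, -1, 1.
g_2(k) for k = 0…8: 1, -2, 4, -8, 16, -32, 64, -128, 256.
g_3(k) for k = 0…8: 1, -2, 4, -8, 16, -32, 64, -128, 256.
First combine the last two factors: h(k) = Σ_j C(k,j)·g_2(j)·g_3(k−j) for k = 0…8: 1, -4, 16, -64, 256, -1024, 4096, -16384, 65536.
c_8 = Σ_k C(8,k)·g_1(k)·h(8−k) = 1·1·65536 + 8·(-1)·(-16384) + 28·1·4096 + 56·(-1)·(-1024) + 70·1·256 + 56·(-1)·(-64) + 28·1·16 + 8·(-1)·(-4) + 1·1·1 = 65536 + 131072 + 114688 + 57344 + 17920 + 3584 + 448 + 32 + 1 = 390625.

390625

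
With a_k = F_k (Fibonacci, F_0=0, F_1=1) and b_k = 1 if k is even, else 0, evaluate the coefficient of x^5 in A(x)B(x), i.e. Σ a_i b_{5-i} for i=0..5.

8

The convolution is the x^5 coefficient of A(x)B(x).
Σ = 0·0 + 1·1 + 1·0 + 2·1 + 3·0 + 5·1 = 8.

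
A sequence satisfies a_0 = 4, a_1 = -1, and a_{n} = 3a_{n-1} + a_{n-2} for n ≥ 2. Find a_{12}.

The ordinary generating function has denominator 1 - 3x - x^2.
Iterating the recurrence: a_0,…,a_{12} = 4, -1, 1, 2, 7, 23, 76, 251, 829, 2738, 9043, 29867, 98644.

98644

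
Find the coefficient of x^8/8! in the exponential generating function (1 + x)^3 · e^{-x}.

-191

The EGF product rule gives c_8 = Σ_{k_1+k_2=8} C(8; k_1,k_2) · ∏ g_i(k_i), where (1+x)^3 gives the falling factorial (3)_k; e^{-x} gives (-1)^k.
g_1(k) for k = 0…8: 1, 3, 6, 6, 0, 0, 0, 0, 0.
g_2(k) for k = 0…8: 1, -1, 1, -1, 1, -1, 1, -1, 1.
c_8 = Σ_k C(8,k)·g_1(k)·g_2(8−k) = 1·1·1 + 8·3·(-1) + 28·6·1 + 56·6·(-1) = 1 − 24 + 168 − 336 = -191.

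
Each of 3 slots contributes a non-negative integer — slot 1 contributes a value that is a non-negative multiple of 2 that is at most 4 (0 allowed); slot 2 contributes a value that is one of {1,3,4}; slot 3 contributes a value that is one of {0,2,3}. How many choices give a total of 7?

4

The generating function for the choices is (1 + q^2 + q^4)·(q + q^3 + q^4)·(1 + q^2 + q^3); the count is [q^7].
(1 + q^2 + q^4) has coefficients 1,0,1,0,1 for degrees 0…4.
(q + q^3 + q^4) has coefficients 0,1,0,1,1,0,0,0 for degrees 0…7.
Finally multiplying by (1 + q^2 + q^3), the product of all factors after the first has coefficients 0,1,0,2,2,1,2,1 for degrees 0…7.
[q^7] = 1·1 + 1·1 + 1·2 = 4.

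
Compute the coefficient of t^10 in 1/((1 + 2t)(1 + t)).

Partial fractions give a closed form: a_n = (2)·(-2)^n + (-1)·(-1)^n.
At n = 10: a_10 = 2047.

2047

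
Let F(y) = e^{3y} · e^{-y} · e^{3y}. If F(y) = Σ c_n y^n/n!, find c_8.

The EGF product rule gives c_8 = Σ_{k_1+k_2+k_3=8} C(8; k_1,k_2,k_3) · ∏ g_i(k_i), where e^{3y} gives (3)^k; e^{-y} gives (-1)^k; e^{3y} gives (3)^k.
g_1(k) for k = 0…8: 1, 3, 9, 27, 81, 243, 729, 2187, 6561.
g_2(k) for k = 0…8: 1, -1, 1, -1, 1, -1, 1, -1, 1.
g_3(k) for k = 0…8: 1, 3, 9, 27, 81, 243, 729, 2187, 6561.
First combine the last two factors: h(k) = Σ_j C(k,j)·g_2(j)·g_3(k−j) for k = 0…8: 1, 2, 4, 8, 16, 32, 64, 128, 256.
c_8 = Σ_k C(8,k)·g_1(k)·h(8−k) = 1·1·256 + 8·3·128 + 28·9·64 + 56·27·32 + 70·81·16 + 56·243·8 + 28·729·4 + 8·2187·2 + 1·6561·1 = 256 + 3072 + 16128 + 48384 + 90720 + 108864 + 81648 + 34992 + 6561 = 390625.

390625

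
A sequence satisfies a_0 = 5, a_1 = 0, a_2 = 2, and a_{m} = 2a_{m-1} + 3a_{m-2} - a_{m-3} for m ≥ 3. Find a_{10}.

The ordinary generating function has denominator 1 - 2t - 3t^2 + t^3.
Iterating the recurrence: a_0,…,a_{10} = 5, 0, 2, -1, 4, 3, 19, 43, 140, 390, 1157.

1157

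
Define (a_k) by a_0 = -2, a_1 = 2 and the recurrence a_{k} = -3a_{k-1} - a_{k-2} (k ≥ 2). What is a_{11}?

The ordinary generating function has denominator 1 + 3x + x^2.
Iterating the recurrence: a_0,…,a_{11} = -2, 2, -4, 10, -26, 68, -178, 466, -1220, 3194, -8362, 21892.

21892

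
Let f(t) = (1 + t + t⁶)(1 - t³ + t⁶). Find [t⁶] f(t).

2

(1 + t + t⁶) has coefficients 1,1,0,0,0,0,1 for degrees 0…6.
(1 - t³ + t⁶) has coefficients 1,0,0,-1,0,0,1 for degrees 0…6.
[t⁶] = 1·1 + 1·0 + 1·1 = 2.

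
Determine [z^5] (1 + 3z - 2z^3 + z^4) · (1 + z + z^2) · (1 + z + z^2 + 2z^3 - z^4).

(1 + 3z - 2z^3 + z^4) has coefficients 1,3,0,-2,1 for degrees 0…4.
(1 + z + z^2) has coefficients 1,1,1,0,0,0 for degrees 0…5.
Finally multiplying by (1 + z + z^2 + 2z^3 - z^4), the product of all factors after the first has coefficients 1,2,3,4,2,1 for degrees 0…5.
[z^5] = 1·1 + 3·2 − 2·3 + 1·2 = 3.

3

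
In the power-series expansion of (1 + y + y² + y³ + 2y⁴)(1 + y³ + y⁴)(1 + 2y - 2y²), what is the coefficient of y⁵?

6

(1 + y + y² + y³ + 2y⁴) has coefficients 1,1,1,1,2 for degrees 0…4.
(1 + y³ + y⁴) has coefficients 1,0,0,1,1,0 for degrees 0…5.
Finally multiplying by (1 + 2y - 2y²), the product of all factors after the first has coefficients 1,2,-2,1,3,0 for degrees 0…5.
[y⁵] = 1·0 + 1·3 + 1·1 + 1·(-2) + 2·2 = 6.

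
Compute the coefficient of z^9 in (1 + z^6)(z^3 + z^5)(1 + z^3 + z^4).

2

(1 + z^6) has coefficients 1,0,0,0,0,0,1 for degrees 0…6.
(z^3 + z^5) has coefficients 0,0,0,1,0,1,0,0,0,0 for degrees 0…9.
Finally multiplying by (1 + z^3 + z^4), the product of all factors after the first has coefficients 0,0,0,1,0,1,1,1,1,1 for degrees 0…9.
[z^9] = 1·1 + 1·1 = 2.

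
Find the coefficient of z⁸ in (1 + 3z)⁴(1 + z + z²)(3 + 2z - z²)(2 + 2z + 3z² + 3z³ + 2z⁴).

(1 + 3z)⁴ has coefficients 1,12,54,108,81 for degrees 0…4.
(1 + z + z²) has coefficients 1,1,1,0,0,0,0,0,0 for degrees 0…8.
Multiplying by (3 + 2z - z²) gives running coefficients 3,5,4,1,-1,0,0,0,0 for degrees 0…8.
Finally multiplying by (2 + 2z + 3z² + 3z³ + 2z⁴), the product of all factors after the first has coefficients 6,16,27,34,33,23,8,-1,-2 for degrees 0…8.
[z⁸] = 1·(-2) + 12·(-1) + 54·8 + 108·23 + 81·33 = 5575.

5575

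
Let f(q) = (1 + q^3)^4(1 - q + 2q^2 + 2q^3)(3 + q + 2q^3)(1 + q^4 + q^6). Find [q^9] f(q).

(1 + q^3)^4 has coefficients 1,0,0,4,0,0,6,0,0,4 for degrees 0…9.
(1 - q + 2q^2 + 2q^3) has coefficients 1,-1,2,2,0,0,0,0,0,0 for degrees 0…9.
Multiplying by (3 + q + 2q^3) gives running coefficients 3,-2,5,10,0,4,4,0,0,0 for degrees 0…9.
Finally multiplying by (1 + q^4 + q^6), the product of all factors after the first has coefficients 3,-2,5,10,3,2,12,8,5,14 for degrees 0…9.
[q^9] = 1·14 + 4·12 + 6·10 + 4·3 = 134.

134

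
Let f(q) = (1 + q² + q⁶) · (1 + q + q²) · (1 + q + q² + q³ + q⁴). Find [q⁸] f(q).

4

(1 + q² + q⁶) has coefficients 1,0,1,0,0,0,1 for degrees 0…6.
(1 + q + q²) has coefficients 1,1,1,0,0,0,0,0,0 for degrees 0…8.
Finally multiplying by (1 + q + q² + q³ + q⁴), the product of all factors after the first has coefficients 1,2,3,3,3,2,1,0,0 for degrees 0…8.
[q⁸] = 1·0 + 1·1 + 1·3 = 4.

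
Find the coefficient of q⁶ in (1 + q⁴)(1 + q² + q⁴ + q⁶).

2

(1 + q⁴) has coefficients 1,0,0,0,1 for degrees 0…4.
(1 + q² + q⁴ + q⁶) has coefficients 1,0,1,0,1,0,1 for degrees 0…6.
[q⁶] = 1·1 + 1·1 = 2.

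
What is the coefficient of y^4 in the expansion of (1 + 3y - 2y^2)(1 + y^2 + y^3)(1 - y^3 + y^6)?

-2

(1 + 3y - 2y^2) has coefficients 1,3,-2 for degrees 0…2.
(1 + y^2 + y^3) has coefficients 1,0,1,1,0 for degrees 0…4.
Finally multiplying by (1 - y^3 + y^6), the product of all factors after the first has coefficients 1,0,1,0,0 for degrees 0…4.
[y^4] = 1·0 + 3·0 − 2·1 = -2.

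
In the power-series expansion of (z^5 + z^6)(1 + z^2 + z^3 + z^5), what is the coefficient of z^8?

2

(z^5 + z^6) has coefficients 0,0,0,0,0,1,1 for degrees 0…6.
(1 + z^2 + z^3 + z^5) has coefficients 1,0,1,1,0,1,0,0,0 for degrees 0…8.
[z^8] = 1·1 + 1·1 = 2.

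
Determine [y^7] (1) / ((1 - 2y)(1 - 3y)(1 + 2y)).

3783

Partial fractions give a closed form: a_n = (-1)·2^n + (9/5)·3^n + (1/5)·(-2)^n.
At n = 7: a_7 = 3783.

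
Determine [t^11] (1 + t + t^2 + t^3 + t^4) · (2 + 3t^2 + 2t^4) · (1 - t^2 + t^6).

(1 + t + t^2 + t^3 + t^4) has coefficients 1,1,1,1,1 for degrees 0…4.
(2 + 3t^2 + 2t^4) has coefficients 2,0,3,0,2,0,0,0,0,0,0,0 for degrees 0…11.
Finally multiplying by (1 - t^2 + t^6), the product of all factors after the first has coefficients 2,0,1,0,-1,0,0,0,3,0,2,0 for degrees 0…11.
[t^11] = 1·0 + 1·2 + 1·0 + 1·3 + 1·0 = 5.

5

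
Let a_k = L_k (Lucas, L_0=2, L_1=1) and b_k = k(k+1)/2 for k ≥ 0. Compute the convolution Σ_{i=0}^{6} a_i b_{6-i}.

This is [x^6] in the product of the two ordinary generating functions.
Σ = 2·21 + 1·15 + 3·10 + 4·6 + 7·3 + 11·1 + 18·0 = 143.

143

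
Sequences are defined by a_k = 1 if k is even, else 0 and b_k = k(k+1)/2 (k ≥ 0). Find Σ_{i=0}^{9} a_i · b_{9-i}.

95

The convolution is the x^9 coefficient of A(x)B(x).
Σ = 1·45 + 0·36 + 1·28 + 0·21 + 1·15 + 0·10 + 1·6 + 0·3 + 1·1 + 0·0 = 95.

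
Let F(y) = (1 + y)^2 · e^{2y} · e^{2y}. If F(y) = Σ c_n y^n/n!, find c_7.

116736

The EGF product rule gives c_7 = Σ_{k_1+k_2+k_3=7} C(7; k_1,k_2,k_3) · ∏ g_i(k_i), where (1+y)^2 gives the falling factorial (2)_k; e^{2y} gives (2)^k; e^{2y} gives (2)^k.
g_1(k) for k = 0…7: 1, 2, 2, 0, 0, 0, 0, 0.
g_2(k) for k = 0…7: 1, 2, 4, 8, 16, 32, 64, 128.
g_3(k) for k = 0…7: 1, 2, 4, 8, 16, 32, 64, 128.
First combine the last two factors: h(k) = Σ_j C(k,j)·g_2(j)·g_3(k−j) for k = 0…7: 1, 4, 16, 64, 256, 1024, 4096, 16384.
c_7 = Σ_k C(7,k)·g_1(k)·h(7−k) = 1·1·16384 + 7·2·4096 + 21·2·1024 = 16384 + 57344 + 43008 = 116736.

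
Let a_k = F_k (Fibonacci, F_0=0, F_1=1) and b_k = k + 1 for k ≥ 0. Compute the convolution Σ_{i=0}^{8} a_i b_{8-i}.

133

The convolution is the x^8 coefficient of A(x)B(x).
Σ = 0·9 + 1·8 + 1·7 + 2·6 + 3·5 + 5·4 + 8·3 + 13·2 + 21·1 = 133.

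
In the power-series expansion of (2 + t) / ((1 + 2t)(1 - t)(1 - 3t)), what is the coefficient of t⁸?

13880

Partial fractions give a closed form: a_n = (2/5)·(-2)^n + (-1/2)·1^n + (21/10)·3^n.
At n = 8: a_8 = 13880.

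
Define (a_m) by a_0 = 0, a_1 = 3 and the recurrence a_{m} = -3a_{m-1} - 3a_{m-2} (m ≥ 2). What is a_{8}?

243

The ordinary generating function has denominator 1 + 3t + 3t^2.
Iterating the recurrence: a_0,…,a_{8} = 0, 3, -9, 18, -27, 27, 0, -81, 243.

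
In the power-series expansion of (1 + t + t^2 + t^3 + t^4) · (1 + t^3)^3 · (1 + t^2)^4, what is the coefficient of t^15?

(1 + t + t^2 + t^3 + t^4) has coefficients 1,1,1,1,1 for degrees 0…4.
(1 + t^3)^3 has coefficients 1,0,0,3,0,0,3,0,0,1,0,0,0,0,0,0 for degrees 0…15.
Finally multiplying by (1 + t^2)^4, the product of all factors after the first has coefficients 1,0,4,3,6,12,7,18,13,13,18,7,12,6,3,4 for degrees 0…15.
[t^15] = 1·4 + 1·3 + 1·6 + 1·12 + 1·7 = 32.

32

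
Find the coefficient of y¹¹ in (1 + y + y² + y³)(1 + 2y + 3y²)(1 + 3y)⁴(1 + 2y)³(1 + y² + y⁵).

60705

(1 + y + y² + y³) has coefficients 1,1,1,1 for degrees 0…3.
(1 + 2y + 3y²) has coefficients 1,2,3,0,0,0,0,0,0,0,0,0 for degrees 0…11.
Multiplying by (1 + 3y)⁴ gives running coefficients 1,14,81,252,459,486,243,0,0,0,0,0 for degrees 0…11.
Multiplying by (1 + 2y)³ gives running coefficients 1,20,177,914,3055,6912,10683,10962,6804,1944,0,0 for degrees 0…11.
Finally multiplying by (1 + y² + y⁵), the product of all factors after the first has coefficients 1,20,178,934,3232,7827,13758,18051,18401,15961,13716,12627 for degrees 0…11.
[y¹¹] = 1·12627 + 1·13716 + 1·15961 + 1·18401 = 60705.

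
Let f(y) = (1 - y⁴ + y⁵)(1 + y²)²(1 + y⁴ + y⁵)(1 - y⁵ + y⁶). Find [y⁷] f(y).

(1 - y⁴ + y⁵) has coefficients 1,0,0,0,-1,1 for degrees 0…5.
(1 + y²)² has coefficients 1,0,2,0,1,0,0,0 for degrees 0…7.
Multiplying by (1 + y⁴ + y⁵) gives running coefficients 1,0,2,0,2,1,2,2 for degrees 0…7.
Finally multiplying by (1 - y⁵ + y⁶), the product of all factors after the first has coefficients 1,0,2,0,2,0,3,0 for degrees 0…7.
[y⁷] = 1·0 − 1·0 + 1·2 = 2.

2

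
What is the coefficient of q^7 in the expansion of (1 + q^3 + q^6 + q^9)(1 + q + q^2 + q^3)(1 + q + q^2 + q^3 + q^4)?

7

(1 + q^3 + q^6 + q^9) has coefficients 1,0,0,1,0,0,1,0 for degrees 0…7.
(1 + q + q^2 + q^3) has coefficients 1,1,1,1,0,0,0,0 for degrees 0…7.
Finally multiplying by (1 + q + q^2 + q^3 + q^4), the product of all factors after the first has coefficients 1,2,3,4,4,3,2,1 for degrees 0…7.
[q^7] = 1·1 + 1·4 + 1·2 = 7.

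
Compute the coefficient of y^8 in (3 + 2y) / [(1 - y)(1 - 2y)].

Partial fractions give a closed form: a_n = (-5)·1^n + (8)·2^n.
At n = 8: a_8 = 2043.

2043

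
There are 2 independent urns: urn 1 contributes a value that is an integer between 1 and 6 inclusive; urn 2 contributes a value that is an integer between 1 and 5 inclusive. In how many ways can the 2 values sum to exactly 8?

The generating function for the choices is (z + z² + z³ + z⁴ + z⁵ + z⁶)·(z + z² + z³ + z⁴ + z⁵); the count is [z⁸].
(z + z² + z³ + z⁴ + z⁵ + z⁶) has coefficients 0,1,1,1,1,1,1 for degrees 0…6.
(z + z² + z³ + z⁴ + z⁵) has coefficients 0,1,1,1,1,1,0,0,0 for degrees 0…8.
[z⁸] = 1·0 + 1·0 + 1·1 + 1·1 + 1·1 + 1·1 = 4.

4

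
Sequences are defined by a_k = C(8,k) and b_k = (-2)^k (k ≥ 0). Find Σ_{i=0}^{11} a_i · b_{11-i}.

Write out a_i and b_{11-i} for i = 0,…,11 and sum the products.
Σ = 1·(-2048) + 8·1024 + 28·(-512) + 56·256 + 70·(-128) + 56·64 + 28·(-32) + 8·16 + 1·(-8) + 0·4 + 0·(-2) + 0·1 = -8.

-8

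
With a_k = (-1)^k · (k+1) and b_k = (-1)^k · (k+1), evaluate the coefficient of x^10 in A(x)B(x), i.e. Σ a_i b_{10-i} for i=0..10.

This is [x^10] in the product of the two ordinary generating functions.
Σ = 1·11 − 2·(-10) + 3·9 − 4·(-8) + 5·7 − 6·(-6) + 7·5 − 8·(-4) + 9·3 − 10·(-2) + 11·1 = 286.

286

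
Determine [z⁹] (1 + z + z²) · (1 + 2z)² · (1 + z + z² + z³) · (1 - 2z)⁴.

(1 + z + z²) has coefficients 1,1,1 for degrees 0…2.
(1 + 2z)² has coefficients 1,4,4,0,0,0,0,0,0,0 for degrees 0…9.
Multiplying by (1 + z + z² + z³) gives running coefficients 1,5,9,9,8,4,0,0,0,0 for degrees 0…9.
Finally multiplying by (1 - 2z)⁴, the product of all factors after the first has coefficients 1,-3,-7,25,8,-52,16,-16,0,64 for degrees 0…9.
[z⁹] = 1·64 + 1·0 + 1·(-16) = 48.

48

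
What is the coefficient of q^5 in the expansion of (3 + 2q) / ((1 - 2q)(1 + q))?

85

Partial fractions give a closed form: a_n = (8/3)·2^n + (1/3)·(-1)^n.
At n = 5: a_5 = 85.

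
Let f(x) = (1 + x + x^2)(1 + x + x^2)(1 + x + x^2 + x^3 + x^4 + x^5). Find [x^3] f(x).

8

(1 + x + x^2) has coefficients 1,1,1 for degrees 0…2.
(1 + x + x^2) has coefficients 1,1,1,0 for degrees 0…3.
Finally multiplying by (1 + x + x^2 + x^3 + x^4 + x^5), the product of all factors after the first has coefficients 1,2,3,3 for degrees 0…3.
[x^3] = 1·3 + 1·3 + 1·2 = 8.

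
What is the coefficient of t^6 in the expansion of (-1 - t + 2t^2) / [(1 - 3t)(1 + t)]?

-607

The denominator gives the recurrence a_n = 2a_(n−1) + 3a_(n−2) for n ≥ 3; the numerator fixes a_0 = -1, a_1 = -3, a_2 = -7.
Iterating: -1, -3, -7, -23, -67, -203, -607, so a_6 = -607.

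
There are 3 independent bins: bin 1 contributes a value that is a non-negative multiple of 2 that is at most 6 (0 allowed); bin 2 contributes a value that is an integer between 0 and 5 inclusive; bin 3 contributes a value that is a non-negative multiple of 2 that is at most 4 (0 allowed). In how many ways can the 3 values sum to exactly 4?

6

The generating function for the choices is (1 + y² + y⁴ + y⁶)·(1 + y + y² + y³ + y⁴ + y⁵)·(1 + y² + y⁴); the count is [y⁴].
(1 + y² + y⁴ + y⁶) has coefficients 1,0,1,0,1 for degrees 0…4.
(1 + y + y² + y³ + y⁴ + y⁵) has coefficients 1,1,1,1,1 for degrees 0…4.
Finally multiplying by (1 + y² + y⁴), the product of all factors after the first has coefficients 1,1,2,2,3 for degrees 0…4.
[y⁴] = 1·3 + 1·2 + 1·1 = 6.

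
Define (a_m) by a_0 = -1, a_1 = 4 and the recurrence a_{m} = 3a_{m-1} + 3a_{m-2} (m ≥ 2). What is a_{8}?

The ordinary generating function has denominator 1 - 3y - 3y^2.
Iterating the recurrence: a_0,…,a_{8} = -1, 4, 9, 39, 144, 549, 2079, 7884, 29889.

29889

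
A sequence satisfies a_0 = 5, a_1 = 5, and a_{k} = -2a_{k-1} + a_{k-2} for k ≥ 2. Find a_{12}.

The ordinary generating function has denominator 1 + 2q - q^2.
Iterating the recurrence: a_0,…,a_{12} = 5, 5, -5, 15, -35, 85, -205, 495, -1195, 2885, -6965, 16815, -40595.

-40595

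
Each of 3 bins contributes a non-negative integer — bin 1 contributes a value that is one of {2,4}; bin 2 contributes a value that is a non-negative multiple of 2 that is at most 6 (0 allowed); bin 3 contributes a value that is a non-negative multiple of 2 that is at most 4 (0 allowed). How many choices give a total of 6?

The generating function for the choices is (q² + q⁴)·(1 + q² + q⁴ + q⁶)·(1 + q² + q⁴); the count is [q⁶].
(q² + q⁴) has coefficients 0,0,1,0,1 for degrees 0…4.
(1 + q² + q⁴ + q⁶) has coefficients 1,0,1,0,1,0,1 for degrees 0…6.
Finally multiplying by (1 + q² + q⁴), the product of all factors after the first has coefficients 1,0,2,0,3,0,3 for degrees 0…6.
[q⁶] = 1·3 + 1·2 = 5.

5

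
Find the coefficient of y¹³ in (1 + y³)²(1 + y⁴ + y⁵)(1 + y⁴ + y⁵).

(1 + y³)² has coefficients 1,0,0,2,0,0,1 for degrees 0…6.
(1 + y⁴ + y⁵) has coefficients 1,0,0,0,1,1,0,0,0,0,0,0,0,0 for degrees 0…13.
Finally multiplying by (1 + y⁴ + y⁵), the product of all factors after the first has coefficients 1,0,0,0,2,2,0,0,1,2,1,0,0,0 for degrees 0…13.
[y¹³] = 1·0 + 2·1 + 1·0 = 2.

2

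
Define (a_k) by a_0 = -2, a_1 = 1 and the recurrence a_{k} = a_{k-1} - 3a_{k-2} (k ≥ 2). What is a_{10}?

The ordinary generating function has denominator 1 - y + 3y^2.
Iterating the recurrence: a_0,…,a_{10} = -2, 1, 7, 4, -17, -29, 22, 109, 43, -284, -413.

-413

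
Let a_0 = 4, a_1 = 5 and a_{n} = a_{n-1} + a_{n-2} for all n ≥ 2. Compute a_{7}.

The ordinary generating function has denominator 1 - z - z^2.
Iterating the recurrence: a_0,…,a_{7} = 4, 5, 9, 14, 23, 37, 60, 97.

97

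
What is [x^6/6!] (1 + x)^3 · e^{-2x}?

-32

The EGF product rule gives c_6 = Σ_{k_1+k_2=6} C(6; k_1,k_2) · ∏ g_i(k_i), where (1+x)^3 gives the falling factorial (3)_k; e^{-2x} gives (-2)^k.
g_1(k) for k = 0…6: 1, 3, 6, 6, 0, 0, 0.
g_2(k) for k = 0…6: 1, -2, 4, -8, 16, -32, 64.
c_6 = Σ_k C(6,k)·g_1(k)·g_2(6−k) = 1·1·64 + 6·3·(-32) + 15·6·16 + 20·6·(-8) = 64 − 576 + 1440 − 960 = -32.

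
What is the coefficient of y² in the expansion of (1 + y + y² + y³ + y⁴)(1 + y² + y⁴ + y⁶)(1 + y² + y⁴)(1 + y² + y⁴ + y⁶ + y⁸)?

4

(1 + y + y² + y³ + y⁴) has coefficients 1,1,1 for degrees 0…2.
(1 + y² + y⁴ + y⁶) has coefficients 1,0,1 for degrees 0…2.
Multiplying by (1 + y² + y⁴) gives running coefficients 1,0,2 for degrees 0…2.
Finally multiplying by (1 + y² + y⁴ + y⁶ + y⁸), the product of all factors after the first has coefficients 1,0,3 for degrees 0…2.
[y²] = 1·3 + 1·0 + 1·1 = 4.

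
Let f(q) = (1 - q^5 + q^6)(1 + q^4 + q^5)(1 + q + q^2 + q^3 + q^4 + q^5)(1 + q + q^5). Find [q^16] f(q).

3

(1 - q^5 + q^6) has coefficients 1,0,0,0,0,-1,1 for degrees 0…6.
(1 + q^4 + q^5) has coefficients 1,0,0,0,1,1,0,0,0,0,0,0,0,0,0,0,0 for degrees 0…16.
Multiplying by (1 + q + q^2 + q^3 + q^4 + q^5) gives running coefficients 1,1,1,1,2,3,2,2,2,2,1,0,0,0,0,0,0 for degrees 0…16.
Finally multiplying by (1 + q + q^5), the product of all factors after the first has coefficients 1,2,2,2,3,6,6,5,5,6,6,3,2,2,2,1,0 for degrees 0…16.
[q^16] = 1·0 − 1·3 + 1·6 = 3.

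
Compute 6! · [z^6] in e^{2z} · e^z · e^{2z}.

15625

The EGF product rule gives c_6 = Σ_{k_1+k_2+k_3=6} C(6; k_1,k_2,k_3) · ∏ g_i(k_i), where e^{2z} gives (2)^k; e^z gives (1)^k; e^{2z} gives (2)^k.
g_1(k) for k = 0…6: 1, 2, 4, 8, 16, 32, 64.
g_2(k) for k = 0…6: 1, 1, 1, 1, 1, 1, 1.
g_3(k) for k = 0…6: 1, 2, 4, 8, 16, 32, 64.
First combine the last two factors: h(k) = Σ_j C(k,j)·g_2(j)·g_3(k−j) for k = 0…6: 1, 3, 9, 27, 81, 243, 729.
c_6 = Σ_k C(6,k)·g_1(k)·h(6−k) = 1·1·729 + 6·2·243 + 15·4·81 + 20·8·27 + 15·16·9 + 6·32·3 + 1·64·1 = 729 + 2916 + 4860 + 4320 + 2160 + 576 + 64 = 15625.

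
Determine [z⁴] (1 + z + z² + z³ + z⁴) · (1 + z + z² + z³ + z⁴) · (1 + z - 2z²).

3

(1 + z + z² + z³ + z⁴) has coefficients 1,1,1,1,1 for degrees 0…4.
(1 + z + z² + z³ + z⁴) has coefficients 1,1,1,1,1 for degrees 0…4.
Finally multiplying by (1 + z - 2z²), the product of all factors after the first has coefficients 1,2,0,0,0 for degrees 0…4.
[z⁴] = 1·0 + 1·0 + 1·0 + 1·2 + 1·1 = 3.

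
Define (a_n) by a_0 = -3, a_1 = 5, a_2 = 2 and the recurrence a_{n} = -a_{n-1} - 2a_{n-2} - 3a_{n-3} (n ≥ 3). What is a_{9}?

32

The ordinary generating function has denominator 1 + t + 2t^2 + 3t^3.
Iterating the recurrence: a_0,…,a_{9} = -3, 5, 2, -3, -16, 16, 25, -9, -89, 32.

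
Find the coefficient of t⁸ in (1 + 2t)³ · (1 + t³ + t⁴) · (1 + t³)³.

90

(1 + 2t)³ has coefficients 1,6,12,8 for degrees 0…3.
(1 + t³ + t⁴) has coefficients 1,0,0,1,1,0,0,0,0 for degrees 0…8.
Finally multiplying by (1 + t³)³, the product of all factors after the first has coefficients 1,0,0,4,1,0,6,3,0 for degrees 0…8.
[t⁸] = 1·0 + 6·3 + 12·6 + 8·0 = 90.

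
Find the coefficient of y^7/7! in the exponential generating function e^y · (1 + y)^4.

The EGF product rule gives c_7 = Σ_{k_1+k_2=7} C(7; k_1,k_2) · ∏ g_i(k_i), where e^y gives (1)^k; (1+y)^4 gives the falling factorial (4)_k.
g_1(k) for k = 0…7: 1, 1, 1, 1, 1, 1, 1, 1.
g_2(k) for k = 0…7: 1, 4, 12, 24, 24, 0, 0, 0.
c_7 = Σ_k C(7,k)·g_1(k)·g_2(7−k) = 35·1·24 + 35·1·24 + 21·1·12 + 7·1·4 + 1·1·1 = 840 + 840 + 252 + 28 + 1 = 1961.

1961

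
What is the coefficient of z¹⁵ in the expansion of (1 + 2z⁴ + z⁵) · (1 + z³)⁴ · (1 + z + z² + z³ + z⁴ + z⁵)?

(1 + 2z⁴ + z⁵) has coefficients 1,0,0,0,2,1 for degrees 0…5.
(1 + z³)⁴ has coefficients 1,0,0,4,0,0,6,0,0,4,0,0,1,0,0,0 for degrees 0…15.
Finally multiplying by (1 + z + z² + z³ + z⁴ + z⁵), the product of all factors after the first has coefficients 1,1,1,5,5,5,10,10,10,10,10,10,5,5,5,1 for degrees 0…15.
[z¹⁵] = 1·1 + 2·10 + 1·10 = 31.

31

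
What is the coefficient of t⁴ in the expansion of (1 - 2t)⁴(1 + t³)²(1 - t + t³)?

(1 - 2t)⁴ has coefficients 1,-8,24,-32,16 for degrees 0…4.
(1 + t³)² has coefficients 1,0,0,2,0 for degrees 0…4.
Finally multiplying by (1 - t + t³), the product of all factors after the first has coefficients 1,-1,0,3,-2 for degrees 0…4.
[t⁴] = 1·(-2) − 8·3 + 24·0 − 32·(-1) + 16·1 = 22.

22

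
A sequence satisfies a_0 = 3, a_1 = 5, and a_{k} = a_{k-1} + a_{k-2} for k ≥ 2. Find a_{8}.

The ordinary generating function has denominator 1 - q - q^2.
Iterating the recurrence: a_0,…,a_{8} = 3, 5, 8, 13, 21, 34, 55, 89, 144.

144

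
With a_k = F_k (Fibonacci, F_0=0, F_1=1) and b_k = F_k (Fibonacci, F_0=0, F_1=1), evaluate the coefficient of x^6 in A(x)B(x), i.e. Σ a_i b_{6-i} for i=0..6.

20

Write out a_i and b_{6-i} for i = 0,…,6 and sum the products.
Σ = 0·8 + 1·5 + 1·3 + 2·2 + 3·1 + 5·1 + 8·0 = 20.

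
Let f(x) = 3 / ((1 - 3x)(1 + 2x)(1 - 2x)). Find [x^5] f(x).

Partial fractions give a closed form: a_n = (27/5)·3^n + (3/5)·(-2)^n + (-3)·2^n.
At n = 5: a_5 = 1197.

1197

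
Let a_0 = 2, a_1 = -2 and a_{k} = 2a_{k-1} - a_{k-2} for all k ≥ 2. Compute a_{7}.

-26

The ordinary generating function has denominator 1 - 2y + y^2.
Iterating the recurrence: a_0,…,a_{7} = 2, -2, -6, -10, -14, -18, -22, -26.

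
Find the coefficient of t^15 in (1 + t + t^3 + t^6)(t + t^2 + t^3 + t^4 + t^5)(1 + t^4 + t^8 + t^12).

5

(1 + t + t^3 + t^6) has coefficients 1,1,0,1,0,0,1 for degrees 0…6.
(t + t^2 + t^3 + t^4 + t^5) has coefficients 0,1,1,1,1,1,0,0,0,0,0,0,0,0,0,0 for degrees 0…15.
Finally multiplying by (1 + t^4 + t^8 + t^12), the product of all factors after the first has coefficients 0,1,1,1,1,2,1,1,1,2,1,1,1,2,1,1 for degrees 0…15.
[t^15] = 1·1 + 1·1 + 1·1 + 1·2 = 5.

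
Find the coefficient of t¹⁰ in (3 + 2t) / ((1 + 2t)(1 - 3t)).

130727

Partial fractions give a closed form: a_n = (4/5)·(-2)^n + (11/5)·3^n.
At n = 10: a_10 = 130727.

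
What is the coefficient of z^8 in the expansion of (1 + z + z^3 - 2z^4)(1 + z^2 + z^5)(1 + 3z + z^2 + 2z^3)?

4

(1 + z + z^3 - 2z^4) has coefficients 1,1,0,1,-2 for degrees 0…4.
(1 + z^2 + z^5) has coefficients 1,0,1,0,0,1,0,0,0 for degrees 0…8.
Finally multiplying by (1 + 3z + z^2 + 2z^3), the product of all factors after the first has coefficients 1,3,2,5,1,3,3,1,2 for degrees 0…8.
[z^8] = 1·2 + 1·1 + 1·3 − 2·1 = 4.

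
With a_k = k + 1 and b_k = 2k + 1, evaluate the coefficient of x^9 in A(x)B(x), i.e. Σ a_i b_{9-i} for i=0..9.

385

The convolution is the t^9 coefficient of A(t)B(t).
Σ = 1·19 + 2·17 + 3·15 + 4·13 + 5·11 + 6·9 + 7·7 + 8·5 + 9·3 + 10·1 = 385.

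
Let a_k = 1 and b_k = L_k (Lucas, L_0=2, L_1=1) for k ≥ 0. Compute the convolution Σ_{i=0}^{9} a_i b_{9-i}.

198

The convolution is the t^9 coefficient of A(t)B(t).
Σ = 1·76 + 1·47 + 1·29 + 1·18 + 1·11 + 1·7 + 1·4 + 1·3 + 1·1 + 1·2 = 198.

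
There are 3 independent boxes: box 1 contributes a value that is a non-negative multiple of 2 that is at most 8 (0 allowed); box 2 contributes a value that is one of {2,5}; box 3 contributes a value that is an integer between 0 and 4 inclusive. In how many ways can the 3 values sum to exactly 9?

The generating function for the choices is (1 + q^2 + q^4 + q^6 + q^8)·(q^2 + q^5)·(1 + q + q^2 + q^3 + q^4); the count is [q^9].
(1 + q^2 + q^4 + q^6 + q^8) has coefficients 1,0,1,0,1,0,1,0,1 for degrees 0…8.
(q^2 + q^5) has coefficients 0,0,1,0,0,1,0,0,0,0 for degrees 0…9.
Finally multiplying by (1 + q + q^2 + q^3 + q^4), the product of all factors after the first has coefficients 0,0,1,1,1,2,2,1,1,1 for degrees 0…9.
[q^9] = 1·1 + 1·1 + 1·2 + 1·1 + 1·0 = 5.

5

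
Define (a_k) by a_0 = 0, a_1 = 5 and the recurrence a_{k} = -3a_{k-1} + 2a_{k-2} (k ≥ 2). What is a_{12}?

The ordinary generating function has denominator 1 + 3t - 2t^2.
Iterating the recurrence: a_0,…,a_{12} = 0, 5, -15, 55, -195, 695, -2475, 8815, -31395, 111815, -398235, 1418335, -5051475.

-5051475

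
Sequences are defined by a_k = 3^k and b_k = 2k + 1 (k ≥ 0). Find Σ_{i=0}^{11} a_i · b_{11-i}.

This is [x^11] in the product of the two ordinary generating functions.
Σ = 1·23 + 3·21 + 9·19 + 27·17 + 81·15 + 243·13 + 729·11 + 2187·9 + 6561·7 + 19683·5 + 59049·3 + 177147·1 = 531428.

531428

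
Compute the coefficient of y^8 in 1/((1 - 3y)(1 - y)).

9841

Partial fractions give a closed form: a_n = (3/2)·3^n + (-1/2)·1^n.
At n = 8: a_8 = 9841.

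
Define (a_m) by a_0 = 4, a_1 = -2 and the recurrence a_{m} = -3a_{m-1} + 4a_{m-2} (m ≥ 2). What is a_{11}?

The ordinary generating function has denominator 1 + 3y - 4y^2.
Iterating the recurrence: a_0,…,a_{11} = 4, -2, 22, -74, 310, -1226, 4918, -19658, 78646, -314570, 1258294, -5033162.

-5033162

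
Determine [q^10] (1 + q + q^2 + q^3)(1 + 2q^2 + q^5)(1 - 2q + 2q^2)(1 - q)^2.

(1 + q + q^2 + q^3) has coefficients 1,1,1,1 for degrees 0…3.
(1 + 2q^2 + q^5) has coefficients 1,0,2,0,0,1,0,0,0,0,0 for degrees 0…10.
Multiplying by (1 - 2q + 2q^2) gives running coefficients 1,-2,4,-4,4,1,-2,2,0,0,0 for degrees 0…10.
Finally multiplying by (1 - q)^2, the product of all factors after the first has coefficients 1,-4,9,-14,16,-11,0,7,-6,2,0 for degrees 0…10.
[q^10] = 1·0 + 1·2 + 1·(-6) + 1·7 = 3.

3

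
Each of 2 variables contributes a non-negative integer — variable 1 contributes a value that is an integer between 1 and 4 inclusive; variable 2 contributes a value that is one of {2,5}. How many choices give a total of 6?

The generating function for the choices is (t + t^2 + t^3 + t^4)·(t^2 + t^5); the count is [t^6].
(t + t^2 + t^3 + t^4) has coefficients 0,1,1,1,1 for degrees 0…4.
(t^2 + t^5) has coefficients 0,0,1,0,0,1,0 for degrees 0…6.
[t^6] = 1·1 + 1·0 + 1·0 + 1·1 = 2.

2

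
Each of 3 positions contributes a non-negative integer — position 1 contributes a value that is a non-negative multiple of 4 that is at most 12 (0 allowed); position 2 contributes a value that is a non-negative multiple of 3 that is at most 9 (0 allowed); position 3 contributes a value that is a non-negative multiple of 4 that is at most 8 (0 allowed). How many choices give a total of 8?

3

The generating function for the choices is (1 + q⁴ + q⁸ + q¹²)·(1 + q³ + q⁶ + q⁹)·(1 + q⁴ + q⁸); the count is [q⁸].
(1 + q⁴ + q⁸ + q¹²) has coefficients 1,0,0,0,1,0,0,0,1 for degrees 0…8.
(1 + q³ + q⁶ + q⁹) has coefficients 1,0,0,1,0,0,1,0,0 for degrees 0…8.
Finally multiplying by (1 + q⁴ + q⁸), the product of all factors after the first has coefficients 1,0,0,1,1,0,1,1,1 for degrees 0…8.
[q⁸] = 1·1 + 1·1 + 1·1 = 3.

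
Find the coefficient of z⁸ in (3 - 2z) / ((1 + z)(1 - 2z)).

343

The denominator gives the recurrence a_n = a_(n−1) + 2a_(n−2) for n ≥ 3; the numerator fixes a_0 = 3, a_1 = 1, a_2 = 7.
Iterating: 3, 1, 7, 9, 23, 41, 87, 169, 343, so a_8 = 343.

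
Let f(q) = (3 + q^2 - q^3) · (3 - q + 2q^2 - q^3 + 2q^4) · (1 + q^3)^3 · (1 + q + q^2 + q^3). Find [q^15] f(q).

5

(3 + q^2 - q^3) has coefficients 3,0,1,-1 for degrees 0…3.
(3 - q + 2q^2 - q^3 + 2q^4) has coefficients 3,-1,2,-1,2,0,0,0,0,0,0,0,0,0,0,0 for degrees 0…15.
Multiplying by (1 + q^3)^3 gives running coefficients 3,-1,2,8,-1,6,6,3,6,0,5,2,-1,2,0,0 for degrees 0…15.
Finally multiplying by (1 + q + q^2 + q^3), the product of all factors after the first has coefficients 3,2,4,12,8,15,19,14,21,15,14,13,6,8,3,1 for degrees 0…15.
[q^15] = 3·1 + 1·8 − 1·6 = 5.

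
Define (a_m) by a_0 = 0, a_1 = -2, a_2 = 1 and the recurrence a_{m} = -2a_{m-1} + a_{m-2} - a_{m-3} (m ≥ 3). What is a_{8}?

448

The ordinary generating function has denominator 1 + 2q - q^2 + q^3.
Iterating the recurrence: a_0,…,a_{8} = 0, -2, 1, -4, 11, -27, 69, -176, 448.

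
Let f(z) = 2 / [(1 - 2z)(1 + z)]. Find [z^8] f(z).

342

Partial fractions give a closed form: a_n = (4/3)·2^n + (2/3)·(-1)^n.
At n = 8: a_8 = 342.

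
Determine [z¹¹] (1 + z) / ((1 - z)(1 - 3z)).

354293

Partial fractions give a closed form: a_n = (-1)·1^n + (2)·3^n.
At n = 11: a_11 = 354293.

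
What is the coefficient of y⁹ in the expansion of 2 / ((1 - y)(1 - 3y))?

59048

Partial fractions give a closed form: a_n = (-1)·1^n + (3)·3^n.
At n = 9: a_9 = 59048.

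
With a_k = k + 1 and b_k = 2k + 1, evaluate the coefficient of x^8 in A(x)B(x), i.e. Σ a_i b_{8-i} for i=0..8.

285

The convolution is the t^8 coefficient of A(t)B(t).
Σ = 1·17 + 2·15 + 3·13 + 4·11 + 5·9 + 6·7 + 7·5 + 8·3 + 9·1 = 285.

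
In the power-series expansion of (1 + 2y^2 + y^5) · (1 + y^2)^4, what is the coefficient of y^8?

9

(1 + 2y^2 + y^5) has coefficients 1,0,2,0,0,1 for degrees 0…5.
(1 + y^2)^4 has coefficients 1,0,4,0,6,0,4,0,1 for degrees 0…8.
[y^8] = 1·1 + 2·4 + 1·0 = 9.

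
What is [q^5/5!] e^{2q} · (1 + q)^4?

The EGF product rule gives c_5 = Σ_{k_1+k_2=5} C(5; k_1,k_2) · ∏ g_i(k_i), where e^{2q} gives (2)^k; (1+q)^4 gives the falling factorial (4)_k.
g_1(k) for k = 0…5: 1, 2, 4, 8, 16, 32.
g_2(k) for k = 0…5: 1, 4, 12, 24, 24, 0.
c_5 = Σ_k C(5,k)·g_1(k)·g_2(5−k) = 5·2·24 + 10·4·24 + 10·8·12 + 5·16·4 + 1·32·1 = 240 + 960 + 960 + 320 + 32 = 2512.

2512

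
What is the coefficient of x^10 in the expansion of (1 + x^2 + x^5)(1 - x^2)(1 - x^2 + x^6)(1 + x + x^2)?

0

(1 + x^2 + x^5) has coefficients 1,0,1,0,0,1 for degrees 0…5.
(1 - x^2) has coefficients 1,0,-1,0,0,0,0,0,0,0,0 for degrees 0…10.
Multiplying by (1 - x^2 + x^6) gives running coefficients 1,0,-2,0,1,0,1,0,-1,0,0 for degrees 0…10.
Finally multiplying by (1 + x + x^2), the product of all factors after the first has coefficients 1,1,-1,-2,-1,1,2,1,0,-1,-1 for degrees 0…10.
[x^10] = 1·(-1) + 1·0 + 1·1 = 0.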